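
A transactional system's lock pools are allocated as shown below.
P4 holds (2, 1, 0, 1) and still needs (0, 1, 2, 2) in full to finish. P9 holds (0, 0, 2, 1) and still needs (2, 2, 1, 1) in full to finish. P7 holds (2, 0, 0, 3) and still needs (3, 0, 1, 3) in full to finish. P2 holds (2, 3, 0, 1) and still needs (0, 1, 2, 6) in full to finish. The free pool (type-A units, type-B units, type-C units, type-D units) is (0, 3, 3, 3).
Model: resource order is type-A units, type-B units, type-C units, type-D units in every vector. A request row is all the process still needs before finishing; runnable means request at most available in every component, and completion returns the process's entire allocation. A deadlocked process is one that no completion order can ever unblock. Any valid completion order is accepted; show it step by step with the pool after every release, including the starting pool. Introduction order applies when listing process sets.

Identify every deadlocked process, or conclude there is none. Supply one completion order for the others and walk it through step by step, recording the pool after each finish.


The deadlocked set is P7 and P2.
Key observation: after P4, P9 the pool peaks at (2, 4, 5, 5), and each blocked process is short somewhere: P7 on type-A units; P2 on type-D units.
A valid finishing order for the others: P4, P9. Verifying each step:
  pool = (0, 3, 3, 3)
  P4 needs (0, 1, 2, 2) <= (0, 3, 3, 3) -> finishes; pool += (2, 1, 0, 1) = (2, 4, 3, 4)
  P9 needs (2, 2, 1, 1) <= (2, 4, 3, 4) -> finishes; pool += (0, 0, 2, 1) = (2, 4, 5, 5)
The blocked processes can never fit:
  blocked: P7 wants (3, 0, 1, 3), pool (2, 4, 5, 5) — not enough type-A units
  blocked: P2 wants (0, 1, 2, 6), pool (2, 4, 5, 5) — not enough type-D units


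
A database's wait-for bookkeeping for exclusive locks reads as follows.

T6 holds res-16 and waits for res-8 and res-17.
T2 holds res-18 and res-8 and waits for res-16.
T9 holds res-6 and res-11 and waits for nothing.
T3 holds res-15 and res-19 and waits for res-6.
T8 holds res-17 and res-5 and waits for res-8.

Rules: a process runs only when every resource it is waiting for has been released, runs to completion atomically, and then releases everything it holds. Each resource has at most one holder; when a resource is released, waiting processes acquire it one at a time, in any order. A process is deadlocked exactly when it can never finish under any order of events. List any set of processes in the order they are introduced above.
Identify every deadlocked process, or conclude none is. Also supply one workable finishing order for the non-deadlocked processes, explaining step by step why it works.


Deadlocked set: T6, T2 and T8.
Key observation: along T6 -> T2 -> T6, each member waits on what the next one holds — a deadlock; T8 is caught in further circular waits.
The rest can finish in the order T9, T3.
Check, step by step:
  run T9 (it waits on nothing); releases res-6 and res-11
  T3: everything it awaited (res-6) is free; runs, freeing res-15 and res-19


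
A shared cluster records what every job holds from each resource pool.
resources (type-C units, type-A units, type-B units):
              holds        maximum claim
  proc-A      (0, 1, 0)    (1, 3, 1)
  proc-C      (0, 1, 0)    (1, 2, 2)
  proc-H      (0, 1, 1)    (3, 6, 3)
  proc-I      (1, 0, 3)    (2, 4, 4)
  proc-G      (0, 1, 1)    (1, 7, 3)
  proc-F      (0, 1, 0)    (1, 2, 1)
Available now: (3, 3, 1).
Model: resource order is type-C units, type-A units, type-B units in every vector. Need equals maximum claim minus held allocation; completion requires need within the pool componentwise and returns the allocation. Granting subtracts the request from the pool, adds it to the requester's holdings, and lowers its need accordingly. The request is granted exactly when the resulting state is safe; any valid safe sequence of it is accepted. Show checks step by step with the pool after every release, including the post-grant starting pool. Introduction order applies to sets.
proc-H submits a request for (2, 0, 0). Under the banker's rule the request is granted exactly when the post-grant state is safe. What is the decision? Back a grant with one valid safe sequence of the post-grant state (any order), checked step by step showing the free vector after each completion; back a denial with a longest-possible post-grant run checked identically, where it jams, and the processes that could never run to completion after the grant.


GRANT: granting preserves safety; a valid post-grant sequence is proc-F, proc-I, proc-A, proc-H, proc-C, proc-G.
Key observation: after the grant the pool drops to (1, 3, 1), which still lets proc-F finish first and unwind the rest.
Step-by-step check of the post-grant state:
  pool = (1, 3, 1)
  proc-F needs (1, 1, 1) <= (1, 3, 1) -> finishes; pool += (0, 1, 0) = (1, 4, 1)
  proc-I needs (1, 4, 1) <= (1, 4, 1) -> finishes; pool += (1, 0, 3) = (2, 4, 4)
  proc-A needs (1, 2, 1) <= (2, 4, 4) -> finishes; pool += (0, 1, 0) = (2, 5, 4)
  proc-H needs (1, 5, 2) <= (2, 5, 4) -> finishes; pool += (2, 1, 1) = (4, 6, 5)
  proc-C needs (1, 1, 2) <= (4, 6, 5) -> finishes; pool += (0, 1, 0) = (4, 7, 5)
  proc-G needs (1, 6, 2) <= (4, 7, 5) -> finishes; pool += (0, 1, 1) = (4, 8, 6)


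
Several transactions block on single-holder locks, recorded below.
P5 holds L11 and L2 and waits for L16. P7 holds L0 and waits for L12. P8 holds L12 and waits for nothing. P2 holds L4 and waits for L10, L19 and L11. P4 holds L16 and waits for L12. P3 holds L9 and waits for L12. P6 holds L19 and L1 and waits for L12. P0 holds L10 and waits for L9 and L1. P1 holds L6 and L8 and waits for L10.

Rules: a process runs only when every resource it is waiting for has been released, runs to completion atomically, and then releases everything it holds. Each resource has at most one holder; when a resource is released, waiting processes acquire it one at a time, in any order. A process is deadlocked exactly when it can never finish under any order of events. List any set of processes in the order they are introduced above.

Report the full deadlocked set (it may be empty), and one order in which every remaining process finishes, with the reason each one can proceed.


No process is deadlocked.
Key observation: the waits form no ring: some process can always run, and its releases unblock the others one by one.
One completion order for the rest: P8, P3, P4, P6, P0, P1, P5, P2, P7.
Check, step by step:
  P8 waits on nothing -> runs at once and releases L12
  P3: everything it awaited (L12) is free; runs, freeing L9
  P4: everything it awaited (L12) is free; runs, freeing L16
  P6: everything it awaited (L12) is free; runs, freeing L19 and L1
  P0: everything it awaited (L9 and L1) is free; runs, freeing L10
  P1: everything it awaited (L10) is free; runs, freeing L6 and L8
  P5: everything it awaited (L16) is free; runs, freeing L11 and L2
  P2: everything it awaited (L10, L19 and L11) is free; runs, freeing L4
  P7: everything it awaited (L12) is free; runs, freeing L0


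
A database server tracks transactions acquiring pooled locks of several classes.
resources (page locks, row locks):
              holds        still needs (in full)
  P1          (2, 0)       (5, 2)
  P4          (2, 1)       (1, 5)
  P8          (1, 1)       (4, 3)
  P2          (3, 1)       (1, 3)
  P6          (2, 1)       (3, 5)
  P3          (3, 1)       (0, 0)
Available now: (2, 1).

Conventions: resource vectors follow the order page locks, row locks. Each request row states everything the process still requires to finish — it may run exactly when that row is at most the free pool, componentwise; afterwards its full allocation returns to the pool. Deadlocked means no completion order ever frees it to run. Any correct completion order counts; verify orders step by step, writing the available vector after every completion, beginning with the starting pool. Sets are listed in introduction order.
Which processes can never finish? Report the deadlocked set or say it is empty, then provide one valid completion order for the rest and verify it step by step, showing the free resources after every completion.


Deadlocked: P4, P8, P2 and P6.
Key observation: no order helps: past P3, P1, the free pool tops out at (7, 2), below what each blocked process needs in row locks.
The rest can finish in the order P3, P1. Step-by-step check:
  pool = (2, 1)
  P3: need (0, 0) fits (2, 1); releases (3, 1), pool now (5, 2)
  P1: need (5, 2) fits (5, 2); releases (2, 0), pool now (7, 2)
The stuck group stays short no matter what:
  P4 cannot run: need (1, 5) vs free (7, 2) (insufficient row locks)
  P8 cannot run: need (4, 3) vs free (7, 2) (insufficient row locks)
  P2 cannot run: need (1, 3) vs free (7, 2) (insufficient row locks)
  P6 cannot run: need (3, 5) vs free (7, 2) (insufficient row locks)


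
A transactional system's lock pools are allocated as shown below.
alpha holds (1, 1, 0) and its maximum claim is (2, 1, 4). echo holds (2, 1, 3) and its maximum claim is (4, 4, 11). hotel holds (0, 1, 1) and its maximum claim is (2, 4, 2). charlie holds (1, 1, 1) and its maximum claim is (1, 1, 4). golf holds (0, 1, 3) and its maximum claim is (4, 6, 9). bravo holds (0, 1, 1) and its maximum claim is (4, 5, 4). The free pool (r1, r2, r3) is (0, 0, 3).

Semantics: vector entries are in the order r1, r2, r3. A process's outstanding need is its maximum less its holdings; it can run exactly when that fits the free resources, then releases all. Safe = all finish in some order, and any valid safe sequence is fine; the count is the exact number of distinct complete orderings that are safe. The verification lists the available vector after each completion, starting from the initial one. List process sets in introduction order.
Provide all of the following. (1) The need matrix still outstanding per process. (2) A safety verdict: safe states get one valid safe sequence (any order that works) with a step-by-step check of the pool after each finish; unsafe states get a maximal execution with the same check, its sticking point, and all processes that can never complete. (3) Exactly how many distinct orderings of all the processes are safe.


(1) Outstanding need per process (order r1, r2, r3):
  alpha: (1, 0, 4)
  echo: (2, 3, 8)
  hotel: (2, 3, 1)
  charlie: (0, 0, 3)
  golf: (4, 5, 6)
  bravo: (4, 4, 3)
(2) The state is UNSAFE.
Key observation: charlie, alpha can finish, but then (2, 2, 4) is all there is, and the blocked group's r2 demands exceed it.
A maximal execution: charlie, alpha — then nothing else fits. Step-by-step check:
  pool = (0, 0, 3)
  run charlie (needs (0, 0, 3), free (0, 0, 3)); after release of (1, 1, 1) the pool is (1, 1, 4)
  run alpha (needs (1, 0, 4), free (1, 1, 4)); after release of (1, 1, 0) the pool is (2, 2, 4)
  echo still needs (2, 3, 8) but only (2, 2, 4) is free — short on r2 and r3
  hotel still needs (2, 3, 1) but only (2, 2, 4) is free — short on r2
  golf still needs (4, 5, 6) but only (2, 2, 4) is free — short on r1, r2 and r3
  bravo still needs (4, 4, 3) but only (2, 2, 4) is free — short on r1 and r2
Permanently blocked: echo, hotel, golf and bravo.
(3) Exactly 0 of the possible complete orderings are safe sequences.


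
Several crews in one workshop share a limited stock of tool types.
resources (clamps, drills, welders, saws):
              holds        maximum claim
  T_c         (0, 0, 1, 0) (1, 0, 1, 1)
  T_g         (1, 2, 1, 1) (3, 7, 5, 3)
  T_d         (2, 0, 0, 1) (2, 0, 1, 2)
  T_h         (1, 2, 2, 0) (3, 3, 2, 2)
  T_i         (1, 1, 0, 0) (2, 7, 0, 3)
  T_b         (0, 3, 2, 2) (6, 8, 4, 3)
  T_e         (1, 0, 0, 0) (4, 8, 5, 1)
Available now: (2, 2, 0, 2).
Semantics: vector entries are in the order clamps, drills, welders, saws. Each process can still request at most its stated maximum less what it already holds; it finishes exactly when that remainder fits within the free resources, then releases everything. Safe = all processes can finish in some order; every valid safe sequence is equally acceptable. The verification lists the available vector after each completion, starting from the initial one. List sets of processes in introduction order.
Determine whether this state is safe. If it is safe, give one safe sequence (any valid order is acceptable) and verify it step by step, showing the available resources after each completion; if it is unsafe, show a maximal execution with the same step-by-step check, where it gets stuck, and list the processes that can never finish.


The state is UNSAFE.
Key observation: T_c, T_h, T_d can finish, but then (5, 4, 3, 3) is all there is, and the blocked group's drills demands exceed it.
The run T_c, T_h, T_d cannot be extended any further. Verifying each step:
  pool = (2, 2, 0, 2)
  T_c needs (1, 0, 0, 1) <= (2, 2, 0, 2) -> finishes; pool += (0, 0, 1, 0) = (2, 2, 1, 2)
  T_h needs (2, 1, 0, 2) <= (2, 2, 1, 2) -> finishes; pool += (1, 2, 2, 0) = (3, 4, 3, 2)
  T_d needs (0, 0, 1, 1) <= (3, 4, 3, 2) -> finishes; pool += (2, 0, 0, 1) = (5, 4, 3, 3)
  T_g cannot run: need (2, 5, 4, 2) vs free (5, 4, 3, 3) (insufficient drills and welders)
  T_i cannot run: need (1, 6, 0, 3) vs free (5, 4, 3, 3) (insufficient drills)
  T_b cannot run: need (6, 5, 2, 1) vs free (5, 4, 3, 3) (insufficient clamps and drills)
  T_e cannot run: need (3, 8, 5, 1) vs free (5, 4, 3, 3) (insufficient drills and welders)
Never able to finish: T_g, T_i, T_b and T_e.


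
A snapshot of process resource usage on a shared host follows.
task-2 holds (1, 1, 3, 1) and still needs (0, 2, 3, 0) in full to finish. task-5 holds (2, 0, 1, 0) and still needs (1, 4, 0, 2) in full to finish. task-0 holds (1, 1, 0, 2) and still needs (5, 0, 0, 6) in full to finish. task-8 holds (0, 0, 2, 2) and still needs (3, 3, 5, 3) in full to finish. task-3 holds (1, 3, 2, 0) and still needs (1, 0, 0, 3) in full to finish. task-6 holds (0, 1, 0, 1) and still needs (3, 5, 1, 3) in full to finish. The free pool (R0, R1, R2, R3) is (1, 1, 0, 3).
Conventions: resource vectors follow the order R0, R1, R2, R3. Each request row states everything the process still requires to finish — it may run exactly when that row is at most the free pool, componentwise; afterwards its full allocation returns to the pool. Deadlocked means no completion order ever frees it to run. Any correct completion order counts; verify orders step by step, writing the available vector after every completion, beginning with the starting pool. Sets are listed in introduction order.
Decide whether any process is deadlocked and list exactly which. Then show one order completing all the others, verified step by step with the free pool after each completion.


Nothing here is deadlocked.
Key observation: starting with task-3, each completion frees enough for the next — no one is permanently blocked.
A valid finishing order for the others: task-3, task-5, task-2, task-8, task-6, task-0. Step-by-step check:
  pool = (1, 1, 0, 3)
  task-3: need (1, 0, 0, 3) fits (1, 1, 0, 3); releases (1, 3, 2, 0), pool now (2, 4, 2, 3)
  task-5: need (1, 4, 0, 2) fits (2, 4, 2, 3); releases (2, 0, 1, 0), pool now (4, 4, 3, 3)
  task-2: need (0, 2, 3, 0) fits (4, 4, 3, 3); releases (1, 1, 3, 1), pool now (5, 5, 6, 4)
  task-8: need (3, 3, 5, 3) fits (5, 5, 6, 4); releases (0, 0, 2, 2), pool now (5, 5, 8, 6)
  task-6: need (3, 5, 1, 3) fits (5, 5, 8, 6); releases (0, 1, 0, 1), pool now (5, 6, 8, 7)
  task-0: need (5, 0, 0, 6) fits (5, 6, 8, 7); releases (1, 1, 0, 2), pool now (6, 7, 8, 9)


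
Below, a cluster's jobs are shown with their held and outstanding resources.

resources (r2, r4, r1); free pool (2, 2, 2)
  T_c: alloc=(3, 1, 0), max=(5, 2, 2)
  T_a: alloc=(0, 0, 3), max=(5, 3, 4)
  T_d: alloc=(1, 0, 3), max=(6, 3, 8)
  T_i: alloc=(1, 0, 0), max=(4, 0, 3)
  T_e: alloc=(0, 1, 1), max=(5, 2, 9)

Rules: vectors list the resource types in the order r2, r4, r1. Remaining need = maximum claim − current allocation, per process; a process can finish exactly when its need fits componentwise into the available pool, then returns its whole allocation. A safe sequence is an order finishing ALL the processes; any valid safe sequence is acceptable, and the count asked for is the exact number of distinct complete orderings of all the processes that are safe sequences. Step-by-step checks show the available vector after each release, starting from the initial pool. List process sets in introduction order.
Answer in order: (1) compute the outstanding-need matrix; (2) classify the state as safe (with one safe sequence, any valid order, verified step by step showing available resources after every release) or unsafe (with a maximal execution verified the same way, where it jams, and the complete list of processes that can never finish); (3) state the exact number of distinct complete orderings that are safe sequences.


(1) Remaining need (order r2, r4, r1):
  T_c: (2, 1, 2)
  T_a: (5, 3, 1)
  T_d: (5, 3, 5)
  T_i: (3, 0, 3)
  T_e: (5, 1, 8)
(2) SAFE. One safe sequence: T_c, T_a, T_d, T_i, T_e.
Key observation: T_c marks the first exact bind of the order: its need (2, 1, 2) fits the free (2, 2, 2) with zero slack on a requested resource.
Verifying each step:
  pool = (2, 2, 2)
  T_c needs (2, 1, 2) <= (2, 2, 2) -> finishes; pool += (3, 1, 0) = (5, 3, 2)
  T_a needs (5, 3, 1) <= (5, 3, 2) -> finishes; pool += (0, 0, 3) = (5, 3, 5)
  T_d needs (5, 3, 5) <= (5, 3, 5) -> finishes; pool += (1, 0, 3) = (6, 3, 8)
  T_i needs (3, 0, 3) <= (6, 3, 8) -> finishes; pool += (1, 0, 0) = (7, 3, 8)
  T_e needs (5, 1, 8) <= (7, 3, 8) -> finishes; pool += (0, 1, 1) = (7, 4, 9)
(3) Exactly 3 of the possible complete orderings are safe sequences.


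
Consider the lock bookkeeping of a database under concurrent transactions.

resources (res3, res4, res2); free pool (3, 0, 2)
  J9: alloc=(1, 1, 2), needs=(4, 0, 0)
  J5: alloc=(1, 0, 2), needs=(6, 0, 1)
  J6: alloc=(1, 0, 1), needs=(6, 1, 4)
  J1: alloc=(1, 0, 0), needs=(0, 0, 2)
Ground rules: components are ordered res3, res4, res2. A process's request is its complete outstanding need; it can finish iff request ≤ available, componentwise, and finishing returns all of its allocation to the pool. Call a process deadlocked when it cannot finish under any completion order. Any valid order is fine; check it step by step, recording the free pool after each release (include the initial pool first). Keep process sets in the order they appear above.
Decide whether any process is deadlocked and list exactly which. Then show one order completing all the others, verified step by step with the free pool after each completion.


Deadlocked set: J5 and J6.
Key observation: the wall is res3: completing J1, J9 brings the pool only to (5, 1, 4), and all the rest need more.
One completion order for the rest: J1, J9. Walking it through:
  pool = (3, 0, 2)
  J1: need (0, 0, 2) fits (3, 0, 2); releases (1, 0, 0), pool now (4, 0, 2)
  J9: need (4, 0, 0) fits (4, 0, 2); releases (1, 1, 2), pool now (5, 1, 4)
None of the blocked processes ever fits:
  J5 still needs (6, 0, 1) but only (5, 1, 4) is free — short on res3
  J6 still needs (6, 1, 4) but only (5, 1, 4) is free — short on res3


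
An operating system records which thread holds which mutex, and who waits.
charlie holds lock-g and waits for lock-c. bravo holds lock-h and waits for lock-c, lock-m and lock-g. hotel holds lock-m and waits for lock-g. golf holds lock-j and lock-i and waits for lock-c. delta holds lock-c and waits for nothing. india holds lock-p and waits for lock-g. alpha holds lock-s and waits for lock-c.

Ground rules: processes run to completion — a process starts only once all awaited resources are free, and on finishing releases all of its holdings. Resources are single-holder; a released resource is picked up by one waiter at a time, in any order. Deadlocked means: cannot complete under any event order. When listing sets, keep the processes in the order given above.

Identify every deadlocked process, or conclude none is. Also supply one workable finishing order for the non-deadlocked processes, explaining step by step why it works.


No process is deadlocked.
Key observation: the wait relation is loop-free; peeling off processes with no waits unwinds the whole state.
One completion order for the rest: delta, charlie, hotel, alpha, golf, bravo, india.
Walking it through:
  delta waits on nothing -> runs at once and releases lock-c
  charlie waits on lock-c — all released -> runs and releases lock-g
  hotel waits on lock-g — all released -> runs and releases lock-m
  alpha waits on lock-c — all released -> runs and releases lock-s
  golf waits on lock-c — all released -> runs and releases lock-j and lock-i
  bravo waits on lock-c, lock-m and lock-g — all released -> runs and releases lock-h
  india waits on lock-g — all released -> runs and releases lock-p


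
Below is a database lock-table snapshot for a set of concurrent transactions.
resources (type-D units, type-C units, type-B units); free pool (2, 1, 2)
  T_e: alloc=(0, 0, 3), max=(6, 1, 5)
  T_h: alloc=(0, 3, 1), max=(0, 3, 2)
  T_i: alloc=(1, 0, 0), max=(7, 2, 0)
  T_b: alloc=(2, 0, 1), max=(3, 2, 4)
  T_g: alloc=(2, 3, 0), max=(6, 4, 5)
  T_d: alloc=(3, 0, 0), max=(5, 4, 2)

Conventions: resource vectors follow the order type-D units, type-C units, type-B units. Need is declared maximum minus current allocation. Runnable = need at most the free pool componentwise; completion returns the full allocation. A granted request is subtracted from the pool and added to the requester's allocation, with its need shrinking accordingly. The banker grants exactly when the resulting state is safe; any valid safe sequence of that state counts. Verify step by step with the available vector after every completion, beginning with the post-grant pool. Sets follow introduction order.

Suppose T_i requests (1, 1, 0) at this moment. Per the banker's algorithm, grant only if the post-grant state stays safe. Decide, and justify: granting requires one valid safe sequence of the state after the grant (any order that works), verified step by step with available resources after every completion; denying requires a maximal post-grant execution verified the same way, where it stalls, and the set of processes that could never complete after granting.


DENY. Granting would leave the state unsafe.
Key observation: after T_h, T_b the pool peaks at (3, 3, 4), and each blocked process is short somewhere: T_e on type-D units; T_i on type-D units; T_g on type-D units, type-B units; T_d on type-C units.
Pretend the grant happened; the run T_h, T_b goes as far as possible. Step-by-step check:
  pool = (1, 0, 2)
  T_h needs (0, 0, 1) <= (1, 0, 2) -> finishes; pool += (0, 3, 1) = (1, 3, 3)
  T_b needs (1, 2, 3) <= (1, 3, 3) -> finishes; pool += (2, 0, 1) = (3, 3, 4)
  T_e still needs (6, 1, 2) but only (3, 3, 4) is free — short on type-D units
  T_i still needs (5, 1, 0) but only (3, 3, 4) is free — short on type-D units
  T_g still needs (4, 1, 5) but only (3, 3, 4) is free — short on type-D units and type-B units
  T_d still needs (2, 4, 2) but only (3, 3, 4) is free — short on type-C units
Had the request been granted, T_e, T_i, T_g and T_d could never finish.


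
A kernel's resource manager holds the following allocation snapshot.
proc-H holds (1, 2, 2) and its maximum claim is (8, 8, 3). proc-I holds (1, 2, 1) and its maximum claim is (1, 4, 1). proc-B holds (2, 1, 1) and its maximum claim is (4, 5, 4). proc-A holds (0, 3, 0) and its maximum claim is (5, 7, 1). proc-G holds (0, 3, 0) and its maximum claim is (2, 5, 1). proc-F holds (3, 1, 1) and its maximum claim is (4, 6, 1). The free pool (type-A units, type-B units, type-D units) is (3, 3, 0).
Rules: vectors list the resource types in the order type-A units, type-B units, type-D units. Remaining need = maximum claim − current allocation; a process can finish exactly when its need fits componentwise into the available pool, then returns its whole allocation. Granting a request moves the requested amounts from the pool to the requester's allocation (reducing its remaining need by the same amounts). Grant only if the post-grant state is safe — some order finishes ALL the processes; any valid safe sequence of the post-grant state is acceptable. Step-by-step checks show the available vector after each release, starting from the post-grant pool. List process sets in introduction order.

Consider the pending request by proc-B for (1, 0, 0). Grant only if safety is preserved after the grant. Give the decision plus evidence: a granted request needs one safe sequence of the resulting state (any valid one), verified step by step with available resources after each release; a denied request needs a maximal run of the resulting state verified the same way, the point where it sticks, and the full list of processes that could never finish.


DENY. Granting would leave the state unsafe.
Key observation: after proc-I, proc-G, proc-F, proc-A the pool peaks at (6, 12, 2), and each blocked process is short somewhere: proc-H on type-A units; proc-B on type-D units.
Pretend the grant happened; the run proc-I, proc-G, proc-F, proc-A goes as far as possible. Step-by-step check:
  pool = (2, 3, 0)
  run proc-I (needs (0, 2, 0), free (2, 3, 0)); after release of (1, 2, 1) the pool is (3, 5, 1)
  run proc-G (needs (2, 2, 1), free (3, 5, 1)); after release of (0, 3, 0) the pool is (3, 8, 1)
  run proc-F (needs (1, 5, 0), free (3, 8, 1)); after release of (3, 1, 1) the pool is (6, 9, 2)
  run proc-A (needs (5, 4, 1), free (6, 9, 2)); after release of (0, 3, 0) the pool is (6, 12, 2)
  proc-H cannot run: need (7, 6, 1) vs free (6, 12, 2) (insufficient type-A units)
  proc-B cannot run: need (1, 4, 3) vs free (6, 12, 2) (insufficient type-D units)
Post-grant, the permanently blocked set is proc-H and proc-B.


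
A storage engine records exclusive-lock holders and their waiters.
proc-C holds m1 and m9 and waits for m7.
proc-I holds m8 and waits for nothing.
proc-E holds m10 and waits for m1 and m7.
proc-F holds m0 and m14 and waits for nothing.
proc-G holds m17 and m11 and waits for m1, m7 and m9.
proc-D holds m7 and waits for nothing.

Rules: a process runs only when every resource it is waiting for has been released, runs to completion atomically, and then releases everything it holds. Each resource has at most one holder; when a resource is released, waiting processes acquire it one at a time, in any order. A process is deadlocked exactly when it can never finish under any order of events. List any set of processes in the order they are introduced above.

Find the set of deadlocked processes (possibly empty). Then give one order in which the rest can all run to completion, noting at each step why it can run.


No process is deadlocked.
Key observation: no waiting chain loops back on itself — every chain ends at a process that waits on nothing, so everyone eventually runs.
A valid finishing order for the others: proc-D, proc-C, proc-I, proc-F, proc-E, proc-G.
Step-by-step check:
  run proc-D (it waits on nothing); releases m7
  proc-C waits on m7 — all released -> runs and releases m1 and m9
  run proc-I (it waits on nothing); releases m8
  run proc-F (it waits on nothing); releases m0 and m14
  proc-E waits on m1 and m7 — all released -> runs and releases m10
  proc-G waits on m1, m7 and m9 — all released -> runs and releases m17 and m11


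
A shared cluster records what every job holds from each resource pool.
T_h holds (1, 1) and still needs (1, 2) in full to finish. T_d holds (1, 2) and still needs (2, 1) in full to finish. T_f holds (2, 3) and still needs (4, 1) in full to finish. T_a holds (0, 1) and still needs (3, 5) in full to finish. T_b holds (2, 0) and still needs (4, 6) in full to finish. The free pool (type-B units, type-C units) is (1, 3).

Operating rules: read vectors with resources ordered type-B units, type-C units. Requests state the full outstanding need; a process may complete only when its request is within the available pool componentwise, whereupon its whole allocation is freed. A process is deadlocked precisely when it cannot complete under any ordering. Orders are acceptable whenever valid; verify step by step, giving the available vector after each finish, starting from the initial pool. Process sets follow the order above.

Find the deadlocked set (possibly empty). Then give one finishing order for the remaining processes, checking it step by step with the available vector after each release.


The deadlocked set is T_f and T_b.
Key observation: after T_h, T_d, T_a complete, (3, 7) is the best the pool ever gets, yet each leftover process wants more type-B units.
A valid finishing order for the others: T_h, T_d, T_a. Verifying each step:
  pool = (1, 3)
  run T_h (needs (1, 2), free (1, 3)); after release of (1, 1) the pool is (2, 4)
  run T_d (needs (2, 1), free (2, 4)); after release of (1, 2) the pool is (3, 6)
  run T_a (needs (3, 5), free (3, 6)); after release of (0, 1) the pool is (3, 7)
The blocked processes can never fit:
  T_f cannot run: need (4, 1) vs free (3, 7) (insufficient type-B units)
  T_b cannot run: need (4, 6) vs free (3, 7) (insufficient type-B units)


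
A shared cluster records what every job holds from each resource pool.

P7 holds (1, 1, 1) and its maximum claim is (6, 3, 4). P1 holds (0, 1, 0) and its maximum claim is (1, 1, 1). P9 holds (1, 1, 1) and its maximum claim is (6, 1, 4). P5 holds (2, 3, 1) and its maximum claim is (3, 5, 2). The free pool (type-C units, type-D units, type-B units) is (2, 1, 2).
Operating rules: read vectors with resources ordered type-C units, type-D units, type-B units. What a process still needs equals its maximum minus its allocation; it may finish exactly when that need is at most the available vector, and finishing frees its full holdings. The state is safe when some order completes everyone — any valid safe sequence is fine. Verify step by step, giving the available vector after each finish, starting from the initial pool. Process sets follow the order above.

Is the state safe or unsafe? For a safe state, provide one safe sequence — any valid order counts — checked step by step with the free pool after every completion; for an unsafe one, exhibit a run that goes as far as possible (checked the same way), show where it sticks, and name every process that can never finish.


The state is UNSAFE.
Key observation: type-C units is the bottleneck — with P1, P5 done the pool holds (4, 5, 3), short of every remaining need.
A maximal execution: P1, P5 — then nothing else fits. Step-by-step check:
  pool = (2, 1, 2)
  P1 needs (1, 0, 1) <= (2, 1, 2) -> finishes; pool += (0, 1, 0) = (2, 2, 2)
  P5 needs (1, 2, 1) <= (2, 2, 2) -> finishes; pool += (2, 3, 1) = (4, 5, 3)
  blocked: P7 wants (5, 2, 3), pool (4, 5, 3) — not enough type-C units
  blocked: P9 wants (5, 0, 3), pool (4, 5, 3) — not enough type-C units
Permanently blocked: P7 and P9.


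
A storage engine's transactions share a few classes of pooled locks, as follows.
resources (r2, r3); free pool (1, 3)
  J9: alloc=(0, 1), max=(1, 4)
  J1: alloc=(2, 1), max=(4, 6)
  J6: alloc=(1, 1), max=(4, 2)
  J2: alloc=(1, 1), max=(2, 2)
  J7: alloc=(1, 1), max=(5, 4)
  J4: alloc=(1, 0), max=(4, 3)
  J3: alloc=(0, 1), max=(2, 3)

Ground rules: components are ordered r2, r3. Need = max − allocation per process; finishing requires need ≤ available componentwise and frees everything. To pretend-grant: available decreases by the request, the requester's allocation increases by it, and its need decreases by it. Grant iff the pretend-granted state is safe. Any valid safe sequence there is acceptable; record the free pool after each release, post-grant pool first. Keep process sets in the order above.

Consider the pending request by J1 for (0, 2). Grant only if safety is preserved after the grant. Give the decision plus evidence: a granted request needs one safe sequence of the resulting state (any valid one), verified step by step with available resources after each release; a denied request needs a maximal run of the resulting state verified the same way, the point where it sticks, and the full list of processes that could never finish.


GRANT: granting preserves safety; a valid post-grant sequence is J2, J3, J9, J1, J4, J6, J7.
Key observation: after the grant the pool drops to (1, 1), which still lets J2 finish first and unwind the rest.
Step-by-step check of the post-grant state:
  pool = (1, 1)
  J2: need (1, 1) fits (1, 1); releases (1, 1), pool now (2, 2)
  J3: need (2, 2) fits (2, 2); releases (0, 1), pool now (2, 3)
  J9: need (1, 3) fits (2, 3); releases (0, 1), pool now (2, 4)
  J1: need (2, 3) fits (2, 4); releases (2, 3), pool now (4, 7)
  J4: need (3, 3) fits (4, 7); releases (1, 0), pool now (5, 7)
  J6: need (3, 1) fits (5, 7); releases (1, 1), pool now (6, 8)
  J7: need (4, 3) fits (6, 8); releases (1, 1), pool now (7, 9)


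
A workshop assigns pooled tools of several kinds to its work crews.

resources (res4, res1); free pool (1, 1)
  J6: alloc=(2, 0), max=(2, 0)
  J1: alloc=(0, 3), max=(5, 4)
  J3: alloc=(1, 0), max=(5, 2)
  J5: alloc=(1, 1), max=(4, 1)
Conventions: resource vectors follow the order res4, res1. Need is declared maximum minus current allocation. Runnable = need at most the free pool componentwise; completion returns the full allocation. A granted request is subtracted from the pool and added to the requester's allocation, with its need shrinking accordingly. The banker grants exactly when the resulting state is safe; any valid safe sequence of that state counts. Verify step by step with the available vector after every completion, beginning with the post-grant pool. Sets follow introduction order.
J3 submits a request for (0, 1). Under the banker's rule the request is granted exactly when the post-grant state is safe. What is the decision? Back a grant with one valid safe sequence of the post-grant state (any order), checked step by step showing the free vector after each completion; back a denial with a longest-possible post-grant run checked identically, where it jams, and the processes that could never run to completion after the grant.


GRANT. The post-grant state is safe; one safe sequence: J6, J5, J3, J1.
Key observation: the transfer keeps a workable pool ((1, 0)); J6 starts the safe sequence.
Check on the post-grant state, step by step:
  pool = (1, 0)
  J6 needs (0, 0) <= (1, 0) -> finishes; pool += (2, 0) = (3, 0)
  J5 needs (3, 0) <= (3, 0) -> finishes; pool += (1, 1) = (4, 1)
  J3 needs (4, 1) <= (4, 1) -> finishes; pool += (1, 1) = (5, 2)
  J1 needs (5, 1) <= (5, 2) -> finishes; pool += (0, 3) = (5, 5)


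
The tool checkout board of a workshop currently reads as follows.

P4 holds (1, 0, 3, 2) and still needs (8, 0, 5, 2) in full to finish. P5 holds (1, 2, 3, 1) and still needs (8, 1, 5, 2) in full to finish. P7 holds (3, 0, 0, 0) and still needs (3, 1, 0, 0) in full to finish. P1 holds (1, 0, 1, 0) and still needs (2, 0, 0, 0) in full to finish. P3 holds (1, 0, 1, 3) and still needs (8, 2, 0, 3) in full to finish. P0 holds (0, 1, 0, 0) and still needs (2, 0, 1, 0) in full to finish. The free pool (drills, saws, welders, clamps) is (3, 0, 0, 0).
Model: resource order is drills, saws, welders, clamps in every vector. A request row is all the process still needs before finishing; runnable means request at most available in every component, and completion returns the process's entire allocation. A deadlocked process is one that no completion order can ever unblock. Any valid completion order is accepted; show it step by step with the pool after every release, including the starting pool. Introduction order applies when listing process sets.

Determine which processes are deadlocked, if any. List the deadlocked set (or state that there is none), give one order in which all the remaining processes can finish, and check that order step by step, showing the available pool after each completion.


The deadlocked set is P4, P5 and P3.
Key observation: no order helps: past P1, P0, P7, the free pool tops out at (7, 1, 1, 0), below what each blocked process needs in drills.
The rest can finish in the order P1, P0, P7. Walking it through:
  pool = (3, 0, 0, 0)
  P1: need (2, 0, 0, 0) fits (3, 0, 0, 0); releases (1, 0, 1, 0), pool now (4, 0, 1, 0)
  P0: need (2, 0, 1, 0) fits (4, 0, 1, 0); releases (0, 1, 0, 0), pool now (4, 1, 1, 0)
  P7: need (3, 1, 0, 0) fits (4, 1, 1, 0); releases (3, 0, 0, 0), pool now (7, 1, 1, 0)
None of the blocked processes ever fits:
  P4 still needs (8, 0, 5, 2) but only (7, 1, 1, 0) is free — short on drills, welders and clamps
  P5 still needs (8, 1, 5, 2) but only (7, 1, 1, 0) is free — short on drills, welders and clamps
  P3 still needs (8, 2, 0, 3) but only (7, 1, 1, 0) is free — short on drills, saws and clamps


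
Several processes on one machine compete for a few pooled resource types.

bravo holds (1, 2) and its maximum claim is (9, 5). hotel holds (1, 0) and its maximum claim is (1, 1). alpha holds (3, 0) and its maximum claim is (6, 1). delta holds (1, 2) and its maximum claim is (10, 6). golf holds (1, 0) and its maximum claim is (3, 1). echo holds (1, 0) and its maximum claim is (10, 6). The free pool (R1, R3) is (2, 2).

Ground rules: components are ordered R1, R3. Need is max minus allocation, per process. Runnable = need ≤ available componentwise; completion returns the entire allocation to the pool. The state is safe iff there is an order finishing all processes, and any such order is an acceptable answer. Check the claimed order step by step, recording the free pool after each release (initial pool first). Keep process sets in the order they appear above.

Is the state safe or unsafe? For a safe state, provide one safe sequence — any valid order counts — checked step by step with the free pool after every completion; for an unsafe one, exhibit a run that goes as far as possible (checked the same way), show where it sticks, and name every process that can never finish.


UNSAFE — no complete ordering exists.
Key observation: no order helps: past hotel, alpha, golf, the free pool tops out at (7, 2), below what each blocked process needs in R1.
A maximal execution: hotel, alpha, golf — then nothing else fits. Check, step by step:
  pool = (2, 2)
  hotel needs (0, 1) <= (2, 2) -> finishes; pool += (1, 0) = (3, 2)
  alpha needs (3, 1) <= (3, 2) -> finishes; pool += (3, 0) = (6, 2)
  golf needs (2, 1) <= (6, 2) -> finishes; pool += (1, 0) = (7, 2)
  bravo still needs (8, 3) but only (7, 2) is free — short on R1 and R3
  delta still needs (9, 4) but only (7, 2) is free — short on R1 and R3
  echo still needs (9, 6) but only (7, 2) is free — short on R1 and R3
Never able to finish: bravo, delta and echo.


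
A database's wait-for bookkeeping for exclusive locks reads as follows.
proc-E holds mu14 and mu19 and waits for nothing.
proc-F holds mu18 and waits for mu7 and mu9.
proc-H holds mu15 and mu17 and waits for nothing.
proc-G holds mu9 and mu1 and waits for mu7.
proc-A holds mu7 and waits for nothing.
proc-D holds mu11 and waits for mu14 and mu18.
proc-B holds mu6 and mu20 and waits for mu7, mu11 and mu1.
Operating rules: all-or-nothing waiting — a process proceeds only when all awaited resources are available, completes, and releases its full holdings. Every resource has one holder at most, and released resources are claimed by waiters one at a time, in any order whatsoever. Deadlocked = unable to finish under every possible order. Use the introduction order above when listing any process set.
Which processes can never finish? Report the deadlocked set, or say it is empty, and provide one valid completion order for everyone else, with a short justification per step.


Nothing here is deadlocked.
Key observation: every chain of waits terminates; starting from the processes that wait on nothing, all the rest unlock in turn.
A valid finishing order for the others: proc-A, proc-H, proc-E, proc-G, proc-F, proc-D, proc-B.
Check, step by step:
  proc-A waits on nothing -> runs at once and releases mu7
  proc-H waits on nothing -> runs at once and releases mu15 and mu17
  proc-E waits on nothing -> runs at once and releases mu14 and mu19
  proc-G: everything it awaited (mu7) is free; runs, freeing mu9 and mu1
  proc-F: everything it awaited (mu7 and mu9) is free; runs, freeing mu18
  proc-D: everything it awaited (mu14 and mu18) is free; runs, freeing mu11
  proc-B: everything it awaited (mu7, mu11 and mu1) is free; runs, freeing mu6 and mu20
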